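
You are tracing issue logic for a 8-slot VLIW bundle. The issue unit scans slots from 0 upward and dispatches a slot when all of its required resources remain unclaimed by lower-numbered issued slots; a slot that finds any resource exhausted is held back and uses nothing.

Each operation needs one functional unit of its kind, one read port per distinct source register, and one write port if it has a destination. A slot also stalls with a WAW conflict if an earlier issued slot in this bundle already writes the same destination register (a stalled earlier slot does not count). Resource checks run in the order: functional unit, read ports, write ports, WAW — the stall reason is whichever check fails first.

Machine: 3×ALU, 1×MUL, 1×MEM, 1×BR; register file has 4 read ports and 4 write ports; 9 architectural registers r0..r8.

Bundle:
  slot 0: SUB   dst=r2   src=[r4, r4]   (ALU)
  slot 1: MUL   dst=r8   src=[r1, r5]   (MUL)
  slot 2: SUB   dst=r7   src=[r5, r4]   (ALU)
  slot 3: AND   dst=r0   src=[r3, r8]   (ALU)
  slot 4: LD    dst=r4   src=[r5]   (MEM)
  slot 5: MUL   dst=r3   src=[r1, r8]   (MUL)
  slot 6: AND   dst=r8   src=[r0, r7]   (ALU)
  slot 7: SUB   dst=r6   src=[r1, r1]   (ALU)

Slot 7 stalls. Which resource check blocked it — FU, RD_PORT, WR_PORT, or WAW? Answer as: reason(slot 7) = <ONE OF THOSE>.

[0] ALU needs rd=1 wr=1: ok; after: ALU=2 MUL=1 MEM=1 BR=1, R=3, W=3
[1] MUL needs rd=2 wr=1: ok; after: ALU=2 MUL=0 MEM=1 BR=1, R=1, W=2
[2] ALU needs rd=2 wr=1: RD_PORT; after: ALU=2 MUL=0 MEM=1 BR=1, R=1, W=2
[3] ALU needs rd=2 wr=1: RD_PORT; after: ALU=2 MUL=0 MEM=1 BR=1, R=1, W=2
[4] MEM needs rd=1 wr=1: ok; after: ALU=2 MUL=0 MEM=0 BR=1, R=0, W=1
[5] MUL needs rd=2 wr=1: FU; after: ALU=2 MUL=0 MEM=0 BR=1, R=0, W=1
[6] ALU needs rd=2 wr=1: RD_PORT; after: ALU=2 MUL=0 MEM=0 BR=1, R=0, W=1
[7] ALU needs rd=1 wr=1: RD_PORT; after: ALU=2 MUL=0 MEM=0 BR=1, R=0, W=1

reason(slot 7) = RD_PORT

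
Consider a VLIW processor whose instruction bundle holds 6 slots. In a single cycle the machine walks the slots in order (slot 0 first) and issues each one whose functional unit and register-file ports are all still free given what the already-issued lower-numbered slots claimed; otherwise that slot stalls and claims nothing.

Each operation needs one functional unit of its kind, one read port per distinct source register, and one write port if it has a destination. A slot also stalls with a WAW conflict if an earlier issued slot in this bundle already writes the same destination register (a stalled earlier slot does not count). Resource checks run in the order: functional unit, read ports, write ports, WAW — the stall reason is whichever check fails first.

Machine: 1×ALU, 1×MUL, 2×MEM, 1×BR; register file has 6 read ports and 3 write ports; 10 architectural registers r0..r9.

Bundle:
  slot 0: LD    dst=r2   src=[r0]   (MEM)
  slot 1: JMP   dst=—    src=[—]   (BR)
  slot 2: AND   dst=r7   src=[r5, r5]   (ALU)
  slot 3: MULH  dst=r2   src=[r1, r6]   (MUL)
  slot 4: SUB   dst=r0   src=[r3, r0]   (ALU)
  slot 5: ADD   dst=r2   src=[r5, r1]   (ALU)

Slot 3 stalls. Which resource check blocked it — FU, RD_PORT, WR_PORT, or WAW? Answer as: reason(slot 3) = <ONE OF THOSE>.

  0. MEM→r2 ⇒ go  {1A/1Mu/1Ld/1B | 5r 2w}
  1. BR ⇒ go  {1A/1Mu/1Ld/0B | 5r 2w}
  2. ALU→r7 ⇒ go  {0A/1Mu/1Ld/0B | 4r 1w}
  3. MUL→r2 ⇒ no(WAW)  {0A/1Mu/1Ld/0B | 4r 1w}
  4. ALU→r0 ⇒ no(FU)  {0A/1Mu/1Ld/0B | 4r 1w}
  5. ALU→r2 ⇒ no(FU)  {0A/1Mu/1Ld/0B | 4r 1w}

reason(slot 3) = WAW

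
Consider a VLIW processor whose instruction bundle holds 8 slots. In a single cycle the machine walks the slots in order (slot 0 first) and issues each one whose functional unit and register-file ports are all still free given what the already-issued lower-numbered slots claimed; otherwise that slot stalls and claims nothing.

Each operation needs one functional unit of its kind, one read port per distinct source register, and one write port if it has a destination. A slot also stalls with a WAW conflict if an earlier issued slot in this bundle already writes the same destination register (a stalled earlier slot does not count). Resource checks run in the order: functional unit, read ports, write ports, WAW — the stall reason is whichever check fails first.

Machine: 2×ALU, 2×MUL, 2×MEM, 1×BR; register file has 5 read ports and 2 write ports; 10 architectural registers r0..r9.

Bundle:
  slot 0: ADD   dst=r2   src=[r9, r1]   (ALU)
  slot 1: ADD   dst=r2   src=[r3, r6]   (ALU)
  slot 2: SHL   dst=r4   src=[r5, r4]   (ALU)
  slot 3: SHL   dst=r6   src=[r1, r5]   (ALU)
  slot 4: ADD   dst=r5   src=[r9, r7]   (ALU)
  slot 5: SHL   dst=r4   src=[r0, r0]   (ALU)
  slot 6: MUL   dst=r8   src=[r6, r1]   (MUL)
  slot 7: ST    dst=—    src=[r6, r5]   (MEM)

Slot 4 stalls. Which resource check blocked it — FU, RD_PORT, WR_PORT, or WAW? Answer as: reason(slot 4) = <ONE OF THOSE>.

(0) want 1×ALU +2rd +1wr — yes → AL1|MU2|ME2|BR1|rd3|wr1
(1) want 1×ALU +2rd +1wr — WAW → AL1|MU2|ME2|BR1|rd3|wr1
(2) want 1×ALU +2rd +1wr — yes → AL0|MU2|ME2|BR1|rd1|wr0
(3) want 1×ALU +2rd +1wr — FU → AL0|MU2|ME2|BR1|rd1|wr0
(4) want 1×ALU +2rd +1wr — FU → AL0|MU2|ME2|BR1|rd1|wr0
(5) want 1×ALU +1rd +1wr — FU → AL0|MU2|ME2|BR1|rd1|wr0
(6) want 1×MUL +2rd +1wr — RD_PORT → AL0|MU2|ME2|BR1|rd1|wr0
(7) want 1×MEM +2rd +0wr — RD_PORT → AL0|MU2|ME2|BR1|rd1|wr0

reason(slot 4) = FU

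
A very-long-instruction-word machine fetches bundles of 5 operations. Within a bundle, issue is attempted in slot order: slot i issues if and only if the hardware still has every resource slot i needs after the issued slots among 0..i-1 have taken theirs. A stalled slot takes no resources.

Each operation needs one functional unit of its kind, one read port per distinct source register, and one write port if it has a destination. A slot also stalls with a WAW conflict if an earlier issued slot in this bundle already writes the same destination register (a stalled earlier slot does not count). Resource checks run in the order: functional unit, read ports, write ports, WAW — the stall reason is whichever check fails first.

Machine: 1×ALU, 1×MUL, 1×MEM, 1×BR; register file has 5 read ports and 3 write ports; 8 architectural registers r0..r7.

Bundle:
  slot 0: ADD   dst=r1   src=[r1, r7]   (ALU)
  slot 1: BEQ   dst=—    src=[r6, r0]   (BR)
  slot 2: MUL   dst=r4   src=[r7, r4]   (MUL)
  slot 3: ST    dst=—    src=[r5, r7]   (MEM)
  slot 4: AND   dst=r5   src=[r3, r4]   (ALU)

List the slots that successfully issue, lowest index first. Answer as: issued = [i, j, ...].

issued = [0, 1]

  0. ALU→r1 ⇒ go  {0A/1Mu/1Ld/1B | 3r 2w}
  1. BR ⇒ go  {0A/1Mu/1Ld/0B | 1r 2w}
  2. MUL→r4 ⇒ no(RD_PORT)  {0A/1Mu/1Ld/0B | 1r 2w}
  3. MEM ⇒ no(RD_PORT)  {0A/1Mu/1Ld/0B | 1r 2w}
  4. ALU→r5 ⇒ no(FU)  {0A/1Mu/1Ld/0B | 1r 2w}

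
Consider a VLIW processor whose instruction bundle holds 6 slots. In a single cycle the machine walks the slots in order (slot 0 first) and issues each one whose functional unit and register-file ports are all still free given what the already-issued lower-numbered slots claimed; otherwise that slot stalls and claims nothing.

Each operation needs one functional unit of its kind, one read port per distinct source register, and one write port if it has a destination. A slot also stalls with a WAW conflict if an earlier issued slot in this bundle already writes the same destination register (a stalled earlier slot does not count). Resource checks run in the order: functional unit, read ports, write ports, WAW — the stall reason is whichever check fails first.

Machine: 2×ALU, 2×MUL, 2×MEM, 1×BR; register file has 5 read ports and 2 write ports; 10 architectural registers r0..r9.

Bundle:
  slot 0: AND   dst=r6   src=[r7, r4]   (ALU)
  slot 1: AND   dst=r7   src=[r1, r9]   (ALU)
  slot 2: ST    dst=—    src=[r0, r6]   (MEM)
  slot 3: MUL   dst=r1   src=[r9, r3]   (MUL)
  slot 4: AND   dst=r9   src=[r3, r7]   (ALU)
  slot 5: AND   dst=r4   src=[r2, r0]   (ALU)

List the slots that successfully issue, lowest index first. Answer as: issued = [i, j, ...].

#0 ALU src=r7,r4 dispatched  <A:1 Mu:2 Ld:2 B:1 rd:3 wr:1>
#1 ALU src=r1,r9 dispatched  <A:0 Mu:2 Ld:2 B:1 rd:1 wr:0>
#2 MEM src=r0,r6 held:RD_PORT  <A:0 Mu:2 Ld:2 B:1 rd:1 wr:0>
#3 MUL src=r9,r3 held:RD_PORT  <A:0 Mu:2 Ld:2 B:1 rd:1 wr:0>
#4 ALU src=r3,r7 held:FU  <A:0 Mu:2 Ld:2 B:1 rd:1 wr:0>
#5 ALU src=r2,r0 held:FU  <A:0 Mu:2 Ld:2 B:1 rd:1 wr:0>

issued = [0, 1]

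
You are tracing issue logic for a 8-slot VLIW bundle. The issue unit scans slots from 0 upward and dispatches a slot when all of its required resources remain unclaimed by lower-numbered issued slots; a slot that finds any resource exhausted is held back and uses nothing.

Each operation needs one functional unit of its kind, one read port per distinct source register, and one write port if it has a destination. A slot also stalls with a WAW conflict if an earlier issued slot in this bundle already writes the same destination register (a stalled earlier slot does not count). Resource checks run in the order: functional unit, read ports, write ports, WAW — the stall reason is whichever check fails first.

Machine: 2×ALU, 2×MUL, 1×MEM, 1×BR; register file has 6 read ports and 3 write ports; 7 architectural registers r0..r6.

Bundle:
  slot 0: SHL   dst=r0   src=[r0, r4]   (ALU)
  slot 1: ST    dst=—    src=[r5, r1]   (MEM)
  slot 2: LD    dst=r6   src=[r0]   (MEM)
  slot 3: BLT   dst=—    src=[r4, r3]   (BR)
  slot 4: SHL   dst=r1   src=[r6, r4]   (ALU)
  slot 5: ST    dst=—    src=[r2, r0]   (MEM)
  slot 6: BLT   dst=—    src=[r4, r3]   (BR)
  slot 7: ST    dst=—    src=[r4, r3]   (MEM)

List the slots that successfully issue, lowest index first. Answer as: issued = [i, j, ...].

issued = [0, 1, 3]

slot 0 (ALU): ISSUE — free A1,Mu2,Ld1,B1 rp4 wp2
slot 1 (MEM): ISSUE — free A1,Mu2,Ld0,B1 rp2 wp2
slot 2 (MEM): stall FU — free A1,Mu2,Ld0,B1 rp2 wp2
slot 3 (BR): ISSUE — free A1,Mu2,Ld0,B0 rp0 wp2
slot 4 (ALU): stall RD_PORT — free A1,Mu2,Ld0,B0 rp0 wp2
slot 5 (MEM): stall FU — free A1,Mu2,Ld0,B0 rp0 wp2
slot 6 (BR): stall FU — free A1,Mu2,Ld0,B0 rp0 wp2
slot 7 (MEM): stall FU — free A1,Mu2,Ld0,B0 rp0 wp2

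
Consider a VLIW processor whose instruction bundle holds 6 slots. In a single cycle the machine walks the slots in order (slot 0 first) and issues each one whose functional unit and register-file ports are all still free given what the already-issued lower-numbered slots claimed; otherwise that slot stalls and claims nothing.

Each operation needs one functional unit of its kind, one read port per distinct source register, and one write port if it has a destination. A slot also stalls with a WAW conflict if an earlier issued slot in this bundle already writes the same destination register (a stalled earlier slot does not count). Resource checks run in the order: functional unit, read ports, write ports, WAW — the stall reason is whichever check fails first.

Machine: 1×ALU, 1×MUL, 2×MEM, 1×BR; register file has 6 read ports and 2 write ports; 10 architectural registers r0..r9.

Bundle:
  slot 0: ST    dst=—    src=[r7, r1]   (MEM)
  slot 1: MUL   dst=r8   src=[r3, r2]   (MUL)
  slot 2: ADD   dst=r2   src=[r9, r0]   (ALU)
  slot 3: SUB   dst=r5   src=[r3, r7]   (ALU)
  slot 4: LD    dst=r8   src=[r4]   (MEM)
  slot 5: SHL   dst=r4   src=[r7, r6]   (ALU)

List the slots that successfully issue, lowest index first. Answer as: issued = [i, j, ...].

[0] MEM needs rd=2 wr=0: ok; after: ALU=1 MUL=1 MEM=1 BR=1, R=4, W=2
[1] MUL needs rd=2 wr=1: ok; after: ALU=1 MUL=0 MEM=1 BR=1, R=2, W=1
[2] ALU needs rd=2 wr=1: ok; after: ALU=0 MUL=0 MEM=1 BR=1, R=0, W=0
[3] ALU needs rd=2 wr=1: FU; after: ALU=0 MUL=0 MEM=1 BR=1, R=0, W=0
[4] MEM needs rd=1 wr=1: RD_PORT; after: ALU=0 MUL=0 MEM=1 BR=1, R=0, W=0
[5] ALU needs rd=2 wr=1: FU; after: ALU=0 MUL=0 MEM=1 BR=1, R=0, W=0

issued = [0, 1, 2]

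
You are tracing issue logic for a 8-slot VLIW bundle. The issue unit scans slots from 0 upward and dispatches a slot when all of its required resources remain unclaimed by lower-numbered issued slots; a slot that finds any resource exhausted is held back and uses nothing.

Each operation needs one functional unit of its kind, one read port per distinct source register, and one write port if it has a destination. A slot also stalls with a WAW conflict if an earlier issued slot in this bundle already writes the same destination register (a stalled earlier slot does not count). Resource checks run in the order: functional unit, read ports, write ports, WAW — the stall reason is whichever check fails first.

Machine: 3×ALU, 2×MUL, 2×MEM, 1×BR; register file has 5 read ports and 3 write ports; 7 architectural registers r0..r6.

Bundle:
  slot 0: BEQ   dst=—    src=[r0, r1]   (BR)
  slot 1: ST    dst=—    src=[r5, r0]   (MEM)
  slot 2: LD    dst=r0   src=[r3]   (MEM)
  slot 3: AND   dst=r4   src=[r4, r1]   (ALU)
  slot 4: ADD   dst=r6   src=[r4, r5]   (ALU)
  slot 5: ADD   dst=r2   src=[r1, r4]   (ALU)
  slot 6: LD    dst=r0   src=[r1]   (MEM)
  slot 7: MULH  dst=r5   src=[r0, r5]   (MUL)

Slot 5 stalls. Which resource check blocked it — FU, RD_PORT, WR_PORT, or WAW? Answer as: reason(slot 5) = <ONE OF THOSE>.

  0. BR ⇒ go  {3A/2Mu/2Ld/0B | 3r 3w}
  1. MEM ⇒ go  {3A/2Mu/1Ld/0B | 1r 3w}
  2. MEM→r0 ⇒ go  {3A/2Mu/0Ld/0B | 0r 2w}
  3. ALU→r4 ⇒ no(RD_PORT)  {3A/2Mu/0Ld/0B | 0r 2w}
  4. ALU→r6 ⇒ no(RD_PORT)  {3A/2Mu/0Ld/0B | 0r 2w}
  5. ALU→r2 ⇒ no(RD_PORT)  {3A/2Mu/0Ld/0B | 0r 2w}
  6. MEM→r0 ⇒ no(FU)  {3A/2Mu/0Ld/0B | 0r 2w}
  7. MUL→r5 ⇒ no(RD_PORT)  {3A/2Mu/0Ld/0B | 0r 2w}

reason(slot 5) = RD_PORT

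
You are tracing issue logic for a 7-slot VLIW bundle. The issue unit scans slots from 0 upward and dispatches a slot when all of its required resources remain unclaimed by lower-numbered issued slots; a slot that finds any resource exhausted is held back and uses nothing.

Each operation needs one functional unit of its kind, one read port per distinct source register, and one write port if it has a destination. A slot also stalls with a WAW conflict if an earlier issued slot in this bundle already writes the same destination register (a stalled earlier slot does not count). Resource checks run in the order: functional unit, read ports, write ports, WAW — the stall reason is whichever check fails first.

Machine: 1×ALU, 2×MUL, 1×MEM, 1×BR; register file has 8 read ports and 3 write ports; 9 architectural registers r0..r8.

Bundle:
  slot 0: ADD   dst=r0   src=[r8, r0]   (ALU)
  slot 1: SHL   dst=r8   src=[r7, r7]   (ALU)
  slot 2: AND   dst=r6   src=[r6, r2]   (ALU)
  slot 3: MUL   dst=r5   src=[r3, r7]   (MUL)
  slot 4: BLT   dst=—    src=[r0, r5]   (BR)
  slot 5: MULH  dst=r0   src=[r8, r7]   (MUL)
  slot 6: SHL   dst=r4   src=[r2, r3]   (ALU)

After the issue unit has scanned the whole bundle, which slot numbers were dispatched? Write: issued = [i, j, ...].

issued = [0, 3, 4]

  0. ALU→r0 ⇒ go  {0A/2Mu/1Ld/1B | 6r 2w}
  1. ALU→r8 ⇒ no(FU)  {0A/2Mu/1Ld/1B | 6r 2w}
  2. ALU→r6 ⇒ no(FU)  {0A/2Mu/1Ld/1B | 6r 2w}
  3. MUL→r5 ⇒ go  {0A/1Mu/1Ld/1B | 4r 1w}
  4. BR ⇒ go  {0A/1Mu/1Ld/0B | 2r 1w}
  5. MUL→r0 ⇒ no(WAW)  {0A/1Mu/1Ld/0B | 2r 1w}
  6. ALU→r4 ⇒ no(FU)  {0A/1Mu/1Ld/0B | 2r 1w}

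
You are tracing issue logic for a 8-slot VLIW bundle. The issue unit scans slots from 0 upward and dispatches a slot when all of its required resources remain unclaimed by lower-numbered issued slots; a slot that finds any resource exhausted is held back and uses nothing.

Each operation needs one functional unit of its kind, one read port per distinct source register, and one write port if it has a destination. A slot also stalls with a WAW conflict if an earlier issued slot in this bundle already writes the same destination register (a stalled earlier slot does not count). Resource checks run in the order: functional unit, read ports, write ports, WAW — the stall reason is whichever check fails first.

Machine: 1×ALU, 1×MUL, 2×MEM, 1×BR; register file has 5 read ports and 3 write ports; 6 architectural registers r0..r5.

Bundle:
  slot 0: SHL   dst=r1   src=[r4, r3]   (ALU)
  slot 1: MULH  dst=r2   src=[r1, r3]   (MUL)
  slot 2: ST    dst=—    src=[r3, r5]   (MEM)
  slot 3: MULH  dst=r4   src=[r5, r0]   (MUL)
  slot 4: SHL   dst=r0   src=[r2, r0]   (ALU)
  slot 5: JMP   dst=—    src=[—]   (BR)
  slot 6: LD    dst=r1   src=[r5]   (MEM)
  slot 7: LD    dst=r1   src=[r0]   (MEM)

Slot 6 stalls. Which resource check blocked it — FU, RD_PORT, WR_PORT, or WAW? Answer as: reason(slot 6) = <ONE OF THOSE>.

reason(slot 6) = WAW

  0. ALU→r1 ⇒ go  {0A/1Mu/2Ld/1B | 3r 2w}
  1. MUL→r2 ⇒ go  {0A/0Mu/2Ld/1B | 1r 1w}
  2. MEM ⇒ no(RD_PORT)  {0A/0Mu/2Ld/1B | 1r 1w}
  3. MUL→r4 ⇒ no(FU)  {0A/0Mu/2Ld/1B | 1r 1w}
  4. ALU→r0 ⇒ no(FU)  {0A/0Mu/2Ld/1B | 1r 1w}
  5. BR ⇒ go  {0A/0Mu/2Ld/0B | 1r 1w}
  6. MEM→r1 ⇒ no(WAW)  {0A/0Mu/2Ld/0B | 1r 1w}
  7. MEM→r1 ⇒ no(WAW)  {0A/0Mu/2Ld/0B | 1r 1w}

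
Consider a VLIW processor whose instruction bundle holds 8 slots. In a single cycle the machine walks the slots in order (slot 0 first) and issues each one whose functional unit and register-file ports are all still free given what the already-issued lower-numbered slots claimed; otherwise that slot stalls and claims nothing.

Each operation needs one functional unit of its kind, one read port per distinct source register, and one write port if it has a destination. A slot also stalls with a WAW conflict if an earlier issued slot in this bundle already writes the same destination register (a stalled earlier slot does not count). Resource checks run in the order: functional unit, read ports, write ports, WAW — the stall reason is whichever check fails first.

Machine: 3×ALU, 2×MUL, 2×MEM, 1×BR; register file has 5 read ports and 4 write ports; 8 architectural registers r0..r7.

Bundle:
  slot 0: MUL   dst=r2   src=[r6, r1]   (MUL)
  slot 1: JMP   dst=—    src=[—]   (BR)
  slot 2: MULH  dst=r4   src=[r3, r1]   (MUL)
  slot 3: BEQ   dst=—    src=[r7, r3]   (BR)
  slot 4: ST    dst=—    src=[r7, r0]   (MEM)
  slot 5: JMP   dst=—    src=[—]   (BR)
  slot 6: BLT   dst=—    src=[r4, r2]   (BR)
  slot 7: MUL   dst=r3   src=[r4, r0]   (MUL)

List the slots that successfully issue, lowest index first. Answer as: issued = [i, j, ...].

issued = [0, 1, 2]

#0 MUL src=r6,r1 dispatched  <A:3 Mu:1 Ld:2 B:1 rd:3 wr:3>
#1 BR src=- dispatched  <A:3 Mu:1 Ld:2 B:0 rd:3 wr:3>
#2 MUL src=r3,r1 dispatched  <A:3 Mu:0 Ld:2 B:0 rd:1 wr:2>
#3 BR src=r7,r3 held:FU  <A:3 Mu:0 Ld:2 B:0 rd:1 wr:2>
#4 MEM src=r7,r0 held:RD_PORT  <A:3 Mu:0 Ld:2 B:0 rd:1 wr:2>
#5 BR src=- held:FU  <A:3 Mu:0 Ld:2 B:0 rd:1 wr:2>
#6 BR src=r4,r2 held:FU  <A:3 Mu:0 Ld:2 B:0 rd:1 wr:2>
#7 MUL src=r4,r0 held:FU  <A:3 Mu:0 Ld:2 B:0 rd:1 wr:2>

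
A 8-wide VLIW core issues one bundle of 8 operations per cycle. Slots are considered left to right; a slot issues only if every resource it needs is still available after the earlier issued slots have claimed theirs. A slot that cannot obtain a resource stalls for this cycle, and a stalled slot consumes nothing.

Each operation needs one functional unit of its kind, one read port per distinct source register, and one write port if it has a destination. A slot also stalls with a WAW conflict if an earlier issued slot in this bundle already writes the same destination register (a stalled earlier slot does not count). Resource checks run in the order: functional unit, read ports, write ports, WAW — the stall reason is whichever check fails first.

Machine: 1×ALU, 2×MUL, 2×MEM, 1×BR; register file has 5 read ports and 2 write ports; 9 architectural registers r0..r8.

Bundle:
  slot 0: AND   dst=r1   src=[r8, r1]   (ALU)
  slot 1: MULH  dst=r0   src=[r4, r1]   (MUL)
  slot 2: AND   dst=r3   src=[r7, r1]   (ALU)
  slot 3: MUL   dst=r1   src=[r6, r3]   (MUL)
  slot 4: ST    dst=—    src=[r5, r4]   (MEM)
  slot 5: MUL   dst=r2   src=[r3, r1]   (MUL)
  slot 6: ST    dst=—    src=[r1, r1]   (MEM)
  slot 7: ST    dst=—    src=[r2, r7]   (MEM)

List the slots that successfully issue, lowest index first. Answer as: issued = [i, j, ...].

  0. ALU→r1 ⇒ go  {0A/2Mu/2Ld/1B | 3r 1w}
  1. MUL→r0 ⇒ go  {0A/1Mu/2Ld/1B | 1r 0w}
  2. ALU→r3 ⇒ no(FU)  {0A/1Mu/2Ld/1B | 1r 0w}
  3. MUL→r1 ⇒ no(RD_PORT)  {0A/1Mu/2Ld/1B | 1r 0w}
  4. MEM ⇒ no(RD_PORT)  {0A/1Mu/2Ld/1B | 1r 0w}
  5. MUL→r2 ⇒ no(RD_PORT)  {0A/1Mu/2Ld/1B | 1r 0w}
  6. MEM ⇒ go  {0A/1Mu/1Ld/1B | 0r 0w}
  7. MEM ⇒ no(RD_PORT)  {0A/1Mu/1Ld/1B | 0r 0w}

issued = [0, 1, 6]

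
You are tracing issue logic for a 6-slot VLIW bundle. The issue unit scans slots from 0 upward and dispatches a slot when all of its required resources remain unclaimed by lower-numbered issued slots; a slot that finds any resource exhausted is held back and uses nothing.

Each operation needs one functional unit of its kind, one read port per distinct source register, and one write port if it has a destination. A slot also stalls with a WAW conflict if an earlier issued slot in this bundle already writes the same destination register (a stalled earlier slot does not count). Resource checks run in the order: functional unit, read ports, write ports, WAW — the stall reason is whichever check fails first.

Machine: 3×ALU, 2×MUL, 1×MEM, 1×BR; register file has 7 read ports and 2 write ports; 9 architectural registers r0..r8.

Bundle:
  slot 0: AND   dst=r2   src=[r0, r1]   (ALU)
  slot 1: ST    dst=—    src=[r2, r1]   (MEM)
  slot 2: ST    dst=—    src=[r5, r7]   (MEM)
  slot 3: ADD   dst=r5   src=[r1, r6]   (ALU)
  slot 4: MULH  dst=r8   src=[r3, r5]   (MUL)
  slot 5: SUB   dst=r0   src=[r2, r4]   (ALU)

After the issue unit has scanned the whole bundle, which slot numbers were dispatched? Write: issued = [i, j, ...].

  0. ALU→r2 ⇒ go  {2A/2Mu/1Ld/1B | 5r 1w}
  1. MEM ⇒ go  {2A/2Mu/0Ld/1B | 3r 1w}
  2. MEM ⇒ no(FU)  {2A/2Mu/0Ld/1B | 3r 1w}
  3. ALU→r5 ⇒ go  {1A/2Mu/0Ld/1B | 1r 0w}
  4. MUL→r8 ⇒ no(RD_PORT)  {1A/2Mu/0Ld/1B | 1r 0w}
  5. ALU→r0 ⇒ no(RD_PORT)  {1A/2Mu/0Ld/1B | 1r 0w}

issued = [0, 1, 3]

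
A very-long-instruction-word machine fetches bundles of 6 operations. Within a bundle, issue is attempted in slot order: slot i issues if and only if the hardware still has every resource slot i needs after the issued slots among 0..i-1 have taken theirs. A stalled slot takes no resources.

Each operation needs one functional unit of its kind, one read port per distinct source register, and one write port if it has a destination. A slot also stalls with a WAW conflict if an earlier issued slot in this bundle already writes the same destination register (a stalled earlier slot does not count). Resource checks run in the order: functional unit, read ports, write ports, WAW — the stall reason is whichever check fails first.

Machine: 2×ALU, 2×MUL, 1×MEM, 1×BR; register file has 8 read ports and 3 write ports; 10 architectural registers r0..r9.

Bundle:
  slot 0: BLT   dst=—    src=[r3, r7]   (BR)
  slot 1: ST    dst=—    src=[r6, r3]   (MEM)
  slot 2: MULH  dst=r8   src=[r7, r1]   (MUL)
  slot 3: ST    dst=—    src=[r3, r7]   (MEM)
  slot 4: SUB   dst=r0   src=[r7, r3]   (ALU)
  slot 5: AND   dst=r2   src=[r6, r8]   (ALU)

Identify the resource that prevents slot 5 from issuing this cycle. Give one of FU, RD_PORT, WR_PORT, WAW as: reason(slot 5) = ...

  0. BR ⇒ go  {2A/2Mu/1Ld/0B | 6r 3w}
  1. MEM ⇒ go  {2A/2Mu/0Ld/0B | 4r 3w}
  2. MUL→r8 ⇒ go  {2A/1Mu/0Ld/0B | 2r 2w}
  3. MEM ⇒ no(FU)  {2A/1Mu/0Ld/0B | 2r 2w}
  4. ALU→r0 ⇒ go  {1A/1Mu/0Ld/0B | 0r 1w}
  5. ALU→r2 ⇒ no(RD_PORT)  {1A/1Mu/0Ld/0B | 0r 1w}

reason(slot 5) = RD_PORT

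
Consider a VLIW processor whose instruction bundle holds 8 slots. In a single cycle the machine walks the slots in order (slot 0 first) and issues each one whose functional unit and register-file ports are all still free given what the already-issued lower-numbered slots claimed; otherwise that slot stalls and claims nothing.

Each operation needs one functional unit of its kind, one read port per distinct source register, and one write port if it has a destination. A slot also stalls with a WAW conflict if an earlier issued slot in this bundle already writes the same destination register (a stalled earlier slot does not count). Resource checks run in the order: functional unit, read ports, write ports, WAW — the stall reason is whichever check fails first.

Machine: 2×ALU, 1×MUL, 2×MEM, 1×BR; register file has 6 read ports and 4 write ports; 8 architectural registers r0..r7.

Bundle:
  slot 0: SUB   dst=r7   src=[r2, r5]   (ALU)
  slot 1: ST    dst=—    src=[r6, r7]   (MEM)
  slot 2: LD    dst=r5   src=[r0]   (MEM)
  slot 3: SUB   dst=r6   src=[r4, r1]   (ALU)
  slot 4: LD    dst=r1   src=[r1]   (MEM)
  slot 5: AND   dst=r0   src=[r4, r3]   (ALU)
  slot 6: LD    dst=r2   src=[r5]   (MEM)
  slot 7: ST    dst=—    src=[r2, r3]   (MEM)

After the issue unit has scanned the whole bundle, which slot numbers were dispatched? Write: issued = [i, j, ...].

issued = [0, 1, 2]

[0] ALU needs rd=2 wr=1: ok; after: ALU=1 MUL=1 MEM=2 BR=1, R=4, W=3
[1] MEM needs rd=2 wr=0: ok; after: ALU=1 MUL=1 MEM=1 BR=1, R=2, W=3
[2] MEM needs rd=1 wr=1: ok; after: ALU=1 MUL=1 MEM=0 BR=1, R=1, W=2
[3] ALU needs rd=2 wr=1: RD_PORT; after: ALU=1 MUL=1 MEM=0 BR=1, R=1, W=2
[4] MEM needs rd=1 wr=1: FU; after: ALU=1 MUL=1 MEM=0 BR=1, R=1, W=2
[5] ALU needs rd=2 wr=1: RD_PORT; after: ALU=1 MUL=1 MEM=0 BR=1, R=1, W=2
[6] MEM needs rd=1 wr=1: FU; after: ALU=1 MUL=1 MEM=0 BR=1, R=1, W=2
[7] MEM needs rd=2 wr=0: FU; after: ALU=1 MUL=1 MEM=0 BR=1, R=1, W=2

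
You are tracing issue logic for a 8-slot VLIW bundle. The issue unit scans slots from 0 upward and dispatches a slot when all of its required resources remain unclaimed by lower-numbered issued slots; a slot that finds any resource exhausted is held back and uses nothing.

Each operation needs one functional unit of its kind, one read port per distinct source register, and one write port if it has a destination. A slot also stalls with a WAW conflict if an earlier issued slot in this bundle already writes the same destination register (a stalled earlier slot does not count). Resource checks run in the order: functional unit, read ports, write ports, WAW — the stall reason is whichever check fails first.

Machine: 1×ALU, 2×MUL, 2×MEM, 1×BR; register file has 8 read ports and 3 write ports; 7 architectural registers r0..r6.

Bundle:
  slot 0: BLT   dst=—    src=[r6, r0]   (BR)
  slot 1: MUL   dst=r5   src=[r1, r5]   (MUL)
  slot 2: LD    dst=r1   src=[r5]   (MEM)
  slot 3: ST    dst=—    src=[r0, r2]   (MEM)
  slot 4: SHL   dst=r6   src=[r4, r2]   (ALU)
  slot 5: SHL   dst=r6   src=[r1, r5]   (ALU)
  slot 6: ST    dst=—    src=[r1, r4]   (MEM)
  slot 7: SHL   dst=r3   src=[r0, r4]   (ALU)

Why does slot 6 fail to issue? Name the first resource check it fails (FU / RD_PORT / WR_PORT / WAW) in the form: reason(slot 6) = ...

reason(slot 6) = FU

slot 0 (BR): ISSUE — free A1,Mu2,Ld2,B0 rp6 wp3
slot 1 (MUL): ISSUE — free A1,Mu1,Ld2,B0 rp4 wp2
slot 2 (MEM): ISSUE — free A1,Mu1,Ld1,B0 rp3 wp1
slot 3 (MEM): ISSUE — free A1,Mu1,Ld0,B0 rp1 wp1
slot 4 (ALU): stall RD_PORT — free A1,Mu1,Ld0,B0 rp1 wp1
slot 5 (ALU): stall RD_PORT — free A1,Mu1,Ld0,B0 rp1 wp1
slot 6 (MEM): stall FU — free A1,Mu1,Ld0,B0 rp1 wp1
slot 7 (ALU): stall RD_PORT — free A1,Mu1,Ld0,B0 rp1 wp1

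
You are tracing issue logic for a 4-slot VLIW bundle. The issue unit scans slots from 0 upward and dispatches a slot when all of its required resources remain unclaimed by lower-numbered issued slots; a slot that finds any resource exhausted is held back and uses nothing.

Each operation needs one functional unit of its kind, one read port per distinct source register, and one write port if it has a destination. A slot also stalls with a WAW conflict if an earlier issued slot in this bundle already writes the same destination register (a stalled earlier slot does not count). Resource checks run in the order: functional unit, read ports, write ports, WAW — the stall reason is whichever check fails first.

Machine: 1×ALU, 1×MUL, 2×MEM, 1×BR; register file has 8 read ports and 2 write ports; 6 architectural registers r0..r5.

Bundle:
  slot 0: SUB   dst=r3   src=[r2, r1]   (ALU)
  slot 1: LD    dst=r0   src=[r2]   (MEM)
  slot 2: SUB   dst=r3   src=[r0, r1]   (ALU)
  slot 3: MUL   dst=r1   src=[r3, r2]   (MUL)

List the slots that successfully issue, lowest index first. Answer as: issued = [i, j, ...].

  0. ALU→r3 ⇒ go  {0A/1Mu/2Ld/1B | 6r 1w}
  1. MEM→r0 ⇒ go  {0A/1Mu/1Ld/1B | 5r 0w}
  2. ALU→r3 ⇒ no(FU)  {0A/1Mu/1Ld/1B | 5r 0w}
  3. MUL→r1 ⇒ no(WR_PORT)  {0A/1Mu/1Ld/1B | 5r 0w}

issued = [0, 1]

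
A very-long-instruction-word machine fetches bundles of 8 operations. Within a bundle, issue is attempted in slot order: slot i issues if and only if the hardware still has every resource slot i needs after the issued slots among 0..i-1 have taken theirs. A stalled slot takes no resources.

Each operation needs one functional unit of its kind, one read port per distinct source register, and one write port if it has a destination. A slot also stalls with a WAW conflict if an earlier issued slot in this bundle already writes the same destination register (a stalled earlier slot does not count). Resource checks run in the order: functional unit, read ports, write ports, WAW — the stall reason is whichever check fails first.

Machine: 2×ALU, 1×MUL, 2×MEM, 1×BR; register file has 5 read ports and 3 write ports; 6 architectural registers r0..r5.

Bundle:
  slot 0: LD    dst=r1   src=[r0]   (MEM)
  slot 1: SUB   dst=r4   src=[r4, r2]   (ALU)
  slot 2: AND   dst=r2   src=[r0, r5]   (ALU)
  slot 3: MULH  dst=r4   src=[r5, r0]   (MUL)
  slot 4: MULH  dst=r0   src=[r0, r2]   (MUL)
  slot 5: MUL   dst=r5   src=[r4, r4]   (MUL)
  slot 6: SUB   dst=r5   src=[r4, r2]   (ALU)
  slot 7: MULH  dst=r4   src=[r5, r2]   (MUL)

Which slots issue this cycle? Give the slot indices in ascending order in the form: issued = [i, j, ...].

[0] MEM needs rd=1 wr=1: ok; after: ALU=2 MUL=1 MEM=1 BR=1, R=4, W=2
[1] ALU needs rd=2 wr=1: ok; after: ALU=1 MUL=1 MEM=1 BR=1, R=2, W=1
[2] ALU needs rd=2 wr=1: ok; after: ALU=0 MUL=1 MEM=1 BR=1, R=0, W=0
[3] MUL needs rd=2 wr=1: RD_PORT; after: ALU=0 MUL=1 MEM=1 BR=1, R=0, W=0
[4] MUL needs rd=2 wr=1: RD_PORT; after: ALU=0 MUL=1 MEM=1 BR=1, R=0, W=0
[5] MUL needs rd=1 wr=1: RD_PORT; after: ALU=0 MUL=1 MEM=1 BR=1, R=0, W=0
[6] ALU needs rd=2 wr=1: FU; after: ALU=0 MUL=1 MEM=1 BR=1, R=0, W=0
[7] MUL needs rd=2 wr=1: RD_PORT; after: ALU=0 MUL=1 MEM=1 BR=1, R=0, W=0

issued = [0, 1, 2]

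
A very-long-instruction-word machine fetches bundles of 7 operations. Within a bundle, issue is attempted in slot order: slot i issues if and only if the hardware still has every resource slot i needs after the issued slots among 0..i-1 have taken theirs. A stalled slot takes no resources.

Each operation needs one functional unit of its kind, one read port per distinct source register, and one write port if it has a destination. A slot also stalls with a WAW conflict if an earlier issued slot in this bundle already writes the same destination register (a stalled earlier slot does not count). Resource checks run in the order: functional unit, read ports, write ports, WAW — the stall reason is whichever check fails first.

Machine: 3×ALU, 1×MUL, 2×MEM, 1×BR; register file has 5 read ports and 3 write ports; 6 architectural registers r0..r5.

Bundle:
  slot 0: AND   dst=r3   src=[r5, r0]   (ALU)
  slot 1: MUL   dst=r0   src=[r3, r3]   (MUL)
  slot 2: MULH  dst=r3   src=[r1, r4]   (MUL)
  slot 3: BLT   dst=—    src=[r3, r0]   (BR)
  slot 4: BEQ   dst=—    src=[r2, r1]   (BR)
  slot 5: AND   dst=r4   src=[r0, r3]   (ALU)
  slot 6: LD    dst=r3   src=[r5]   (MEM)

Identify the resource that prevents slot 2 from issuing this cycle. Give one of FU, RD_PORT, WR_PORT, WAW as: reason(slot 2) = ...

[0] ALU needs rd=2 wr=1: ok; after: ALU=2 MUL=1 MEM=2 BR=1, R=3, W=2
[1] MUL needs rd=1 wr=1: ok; after: ALU=2 MUL=0 MEM=2 BR=1, R=2, W=1
[2] MUL needs rd=2 wr=1: FU; after: ALU=2 MUL=0 MEM=2 BR=1, R=2, W=1
[3] BR needs rd=2 wr=0: ok; after: ALU=2 MUL=0 MEM=2 BR=0, R=0, W=1
[4] BR needs rd=2 wr=0: FU; after: ALU=2 MUL=0 MEM=2 BR=0, R=0, W=1
[5] ALU needs rd=2 wr=1: RD_PORT; after: ALU=2 MUL=0 MEM=2 BR=0, R=0, W=1
[6] MEM needs rd=1 wr=1: RD_PORT; after: ALU=2 MUL=0 MEM=2 BR=0, R=0, W=1

reason(slot 2) = FU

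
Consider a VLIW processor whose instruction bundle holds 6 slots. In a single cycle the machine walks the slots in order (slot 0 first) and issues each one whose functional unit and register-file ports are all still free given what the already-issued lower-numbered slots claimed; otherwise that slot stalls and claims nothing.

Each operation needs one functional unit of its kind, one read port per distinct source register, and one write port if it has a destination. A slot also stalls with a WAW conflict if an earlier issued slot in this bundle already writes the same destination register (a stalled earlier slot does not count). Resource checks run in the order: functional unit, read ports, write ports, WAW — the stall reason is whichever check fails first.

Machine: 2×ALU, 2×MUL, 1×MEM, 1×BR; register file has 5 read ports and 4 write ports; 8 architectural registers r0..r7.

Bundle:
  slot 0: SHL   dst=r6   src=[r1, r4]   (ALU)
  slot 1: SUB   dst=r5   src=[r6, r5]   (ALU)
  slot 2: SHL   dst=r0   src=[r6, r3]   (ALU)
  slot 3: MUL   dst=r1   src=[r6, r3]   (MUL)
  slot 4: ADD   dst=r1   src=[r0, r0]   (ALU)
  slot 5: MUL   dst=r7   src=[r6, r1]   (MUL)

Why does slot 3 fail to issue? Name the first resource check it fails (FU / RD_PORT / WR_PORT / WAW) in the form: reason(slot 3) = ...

slot 0 (ALU): ISSUE — free A1,Mu2,Ld1,B1 rp3 wp3
slot 1 (ALU): ISSUE — free A0,Mu2,Ld1,B1 rp1 wp2
slot 2 (ALU): stall FU — free A0,Mu2,Ld1,B1 rp1 wp2
slot 3 (MUL): stall RD_PORT — free A0,Mu2,Ld1,B1 rp1 wp2
slot 4 (ALU): stall FU — free A0,Mu2,Ld1,B1 rp1 wp2
slot 5 (MUL): stall RD_PORT — free A0,Mu2,Ld1,B1 rp1 wp2

reason(slot 3) = RD_PORT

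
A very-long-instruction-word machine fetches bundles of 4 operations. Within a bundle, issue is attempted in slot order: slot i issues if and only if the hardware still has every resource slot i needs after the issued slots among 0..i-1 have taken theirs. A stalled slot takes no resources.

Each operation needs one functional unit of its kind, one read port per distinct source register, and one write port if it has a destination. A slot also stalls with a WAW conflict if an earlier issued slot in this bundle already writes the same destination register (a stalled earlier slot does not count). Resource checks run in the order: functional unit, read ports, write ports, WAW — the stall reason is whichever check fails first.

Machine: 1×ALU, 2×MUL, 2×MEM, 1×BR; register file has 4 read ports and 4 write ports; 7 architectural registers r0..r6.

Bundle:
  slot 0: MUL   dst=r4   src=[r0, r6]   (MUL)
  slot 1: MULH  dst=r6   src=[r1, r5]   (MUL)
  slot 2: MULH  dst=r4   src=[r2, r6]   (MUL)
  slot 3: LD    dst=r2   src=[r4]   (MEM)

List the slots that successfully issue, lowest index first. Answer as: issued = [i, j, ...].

  0. MUL→r4 ⇒ go  {1A/1Mu/2Ld/1B | 2r 3w}
  1. MUL→r6 ⇒ go  {1A/0Mu/2Ld/1B | 0r 2w}
  2. MUL→r4 ⇒ no(FU)  {1A/0Mu/2Ld/1B | 0r 2w}
  3. MEM→r2 ⇒ no(RD_PORT)  {1A/0Mu/2Ld/1B | 0r 2w}

issued = [0, 1]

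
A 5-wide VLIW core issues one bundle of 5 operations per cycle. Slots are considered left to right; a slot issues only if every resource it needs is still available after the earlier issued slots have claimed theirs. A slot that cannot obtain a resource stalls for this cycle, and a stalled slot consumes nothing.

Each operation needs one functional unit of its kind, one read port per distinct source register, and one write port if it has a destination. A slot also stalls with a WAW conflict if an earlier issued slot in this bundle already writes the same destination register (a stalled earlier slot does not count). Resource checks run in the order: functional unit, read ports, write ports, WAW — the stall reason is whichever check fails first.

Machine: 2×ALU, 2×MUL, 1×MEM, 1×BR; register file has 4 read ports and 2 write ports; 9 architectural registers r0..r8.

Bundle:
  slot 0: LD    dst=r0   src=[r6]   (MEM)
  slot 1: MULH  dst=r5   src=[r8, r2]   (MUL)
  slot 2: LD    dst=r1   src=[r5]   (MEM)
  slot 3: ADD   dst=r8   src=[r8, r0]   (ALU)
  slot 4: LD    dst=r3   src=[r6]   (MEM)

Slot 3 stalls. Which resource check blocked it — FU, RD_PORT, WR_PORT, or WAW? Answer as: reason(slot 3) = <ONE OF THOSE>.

slot 0 (MEM): ISSUE — free A2,Mu2,Ld0,B1 rp3 wp1
slot 1 (MUL): ISSUE — free A2,Mu1,Ld0,B1 rp1 wp0
slot 2 (MEM): stall FU — free A2,Mu1,Ld0,B1 rp1 wp0
slot 3 (ALU): stall RD_PORT — free A2,Mu1,Ld0,B1 rp1 wp0
slot 4 (MEM): stall FU — free A2,Mu1,Ld0,B1 rp1 wp0

reason(slot 3) = RD_PORT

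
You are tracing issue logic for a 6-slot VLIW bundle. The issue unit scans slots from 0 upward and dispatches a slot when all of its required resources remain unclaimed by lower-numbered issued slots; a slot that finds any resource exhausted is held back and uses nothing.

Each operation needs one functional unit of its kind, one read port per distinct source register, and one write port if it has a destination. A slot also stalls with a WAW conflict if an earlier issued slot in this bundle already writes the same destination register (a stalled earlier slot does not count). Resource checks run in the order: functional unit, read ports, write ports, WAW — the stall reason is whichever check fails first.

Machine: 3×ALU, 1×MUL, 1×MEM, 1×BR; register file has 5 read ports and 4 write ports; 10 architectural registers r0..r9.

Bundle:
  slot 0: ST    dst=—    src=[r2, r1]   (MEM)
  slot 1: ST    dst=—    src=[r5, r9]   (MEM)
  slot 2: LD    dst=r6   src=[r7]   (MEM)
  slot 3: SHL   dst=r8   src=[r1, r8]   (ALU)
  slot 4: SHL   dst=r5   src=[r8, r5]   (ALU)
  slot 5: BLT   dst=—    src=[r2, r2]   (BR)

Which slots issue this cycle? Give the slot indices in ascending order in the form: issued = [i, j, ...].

issued = [0, 3, 5]

slot 0 (MEM): ISSUE — free A3,Mu1,Ld0,B1 rp3 wp4
slot 1 (MEM): stall FU — free A3,Mu1,Ld0,B1 rp3 wp4
slot 2 (MEM): stall FU — free A3,Mu1,Ld0,B1 rp3 wp4
slot 3 (ALU): ISSUE — free A2,Mu1,Ld0,B1 rp1 wp3
slot 4 (ALU): stall RD_PORT — free A2,Mu1,Ld0,B1 rp1 wp3
slot 5 (BR): ISSUE — free A2,Mu1,Ld0,B0 rp0 wp3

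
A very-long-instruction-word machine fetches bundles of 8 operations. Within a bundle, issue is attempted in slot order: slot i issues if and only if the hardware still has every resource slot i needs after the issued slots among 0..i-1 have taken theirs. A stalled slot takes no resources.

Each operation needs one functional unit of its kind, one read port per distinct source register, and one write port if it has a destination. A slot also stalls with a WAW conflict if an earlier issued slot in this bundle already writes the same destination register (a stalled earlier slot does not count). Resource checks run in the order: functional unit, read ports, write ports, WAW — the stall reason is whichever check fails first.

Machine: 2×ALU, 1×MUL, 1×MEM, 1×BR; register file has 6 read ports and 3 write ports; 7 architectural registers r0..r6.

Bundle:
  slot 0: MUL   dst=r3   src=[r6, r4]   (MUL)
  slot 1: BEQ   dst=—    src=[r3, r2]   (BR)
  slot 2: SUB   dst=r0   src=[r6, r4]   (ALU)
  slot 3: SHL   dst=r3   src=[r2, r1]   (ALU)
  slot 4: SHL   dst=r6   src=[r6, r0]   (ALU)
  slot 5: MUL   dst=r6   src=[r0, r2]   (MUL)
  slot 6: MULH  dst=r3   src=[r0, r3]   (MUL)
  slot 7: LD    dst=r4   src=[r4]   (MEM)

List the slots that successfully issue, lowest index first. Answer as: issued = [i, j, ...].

issued = [0, 1, 2]

slot 0 (MUL): ISSUE — free A2,Mu0,Ld1,B1 rp4 wp2
slot 1 (BR): ISSUE — free A2,Mu0,Ld1,B0 rp2 wp2
slot 2 (ALU): ISSUE — free A1,Mu0,Ld1,B0 rp0 wp1
slot 3 (ALU): stall RD_PORT — free A1,Mu0,Ld1,B0 rp0 wp1
slot 4 (ALU): stall RD_PORT — free A1,Mu0,Ld1,B0 rp0 wp1
slot 5 (MUL): stall FU — free A1,Mu0,Ld1,B0 rp0 wp1
slot 6 (MUL): stall FU — free A1,Mu0,Ld1,B0 rp0 wp1
slot 7 (MEM): stall RD_PORT — free A1,Mu0,Ld1,B0 rp0 wp1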